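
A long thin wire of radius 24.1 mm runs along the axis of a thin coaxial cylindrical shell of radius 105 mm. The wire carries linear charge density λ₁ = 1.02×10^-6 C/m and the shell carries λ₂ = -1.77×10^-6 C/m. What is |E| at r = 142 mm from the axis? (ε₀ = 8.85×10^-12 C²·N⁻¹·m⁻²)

E = 9.50e4 N/C

By cylindrical symmetry E is radial; use a coaxial Gaussian cylinder of radius 142 mm and length L (r > 105 mm, enclosing both).
λ_enc = λ₁ + λ₂ = (1.02×10^-6) + (-1.77×10^-6) = -7.50×10^-7 C/m.
Applying ∮E·dA = Q_enc/ε₀ with the end caps contributing no flux:
E = |λ_enc|/(2πε₀r) = (7.50×10^-7)/(2π·8.85×10^-12·0.142) = 9.50e4 N/C.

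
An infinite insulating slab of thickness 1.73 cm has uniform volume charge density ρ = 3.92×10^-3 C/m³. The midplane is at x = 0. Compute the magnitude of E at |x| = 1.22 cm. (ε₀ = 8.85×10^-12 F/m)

E = 3.83×10^6 N/C

The point |x| = 1.22 cm lies outside the slab (half-thickness 0.00865 m). A symmetric pillbox spanning the full slab encloses Q_enc = ρ·d·A.
Flux = 2EA ⇒ E = |ρ|d/(2ε₀), independent of distance outside.
E = (3.92e-3)(0.0173)/(2·8.85×10^-12) = 3.83e6 N/C.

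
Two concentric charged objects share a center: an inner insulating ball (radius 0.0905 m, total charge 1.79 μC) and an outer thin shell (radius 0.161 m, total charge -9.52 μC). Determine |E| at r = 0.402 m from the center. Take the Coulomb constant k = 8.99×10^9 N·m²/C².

|E| ≈ 4.30×10^5 N/C

By spherical symmetry E is radial; choose a Gaussian sphere of radius r = 0.402 m (r > 0.161 m, enclosing both).
Q_enc = (1.79 μC) + (-9.52 μC) = -7.73×10^-6 C.
Since E is radial and uniform over the Gaussian sphere, Φ = E·4πr² = Q_enc/ε₀.
E = k|Q_enc|/r² = (8.99×10^9)(7.73×10^-6)/(0.402)² = 4.30×10^5 N/C.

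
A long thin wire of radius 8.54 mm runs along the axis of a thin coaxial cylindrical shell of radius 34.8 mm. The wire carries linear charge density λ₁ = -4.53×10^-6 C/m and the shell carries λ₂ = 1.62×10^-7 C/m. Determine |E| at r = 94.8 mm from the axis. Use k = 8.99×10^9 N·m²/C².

E ≈ 8.28×10^5 V/m

By cylindrical symmetry E is radial; use a coaxial Gaussian cylinder of radius 94.8 mm and length L (r > 34.8 mm, enclosing both).
λ_enc = λ₁ + λ₂ = (-4.53×10^-6) + (1.62×10^-7) = -4.368×10^-6 C/m.
By Gauss's law (flux through the curved wall only), E·2πrL = λ_enc L/ε₀.
E = 2k|λ_enc|/r = 2(8.99×10^9)(4.368×10^-6)/(0.0948) = 8.28×10^5 N/C.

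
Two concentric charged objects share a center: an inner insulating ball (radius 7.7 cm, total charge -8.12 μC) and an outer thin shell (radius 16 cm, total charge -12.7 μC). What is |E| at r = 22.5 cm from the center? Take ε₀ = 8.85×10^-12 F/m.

E = 3.70×10^6 N/C

By spherical symmetry E is radial; choose a Gaussian sphere of radius r = 22.5 cm (r > 16 cm, enclosing both).
Q_enc = (-8.12 μC) + (-12.7 μC) = -2.082×10^-5 C.
Gauss's law: E·4πr² = Q_enc/ε₀.
E = |Q_enc|/(4πε₀r²) = (2.082e-5)/(4π·8.85×10^-12·(0.225)²) = 3.70×10^6 N/C.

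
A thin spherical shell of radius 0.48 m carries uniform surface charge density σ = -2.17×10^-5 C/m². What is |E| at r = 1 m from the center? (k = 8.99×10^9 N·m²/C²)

E = 5.65e5 V/m

Use a concentric Gaussian sphere at r = 1 m (r > 0.48 m).
The entire shell is enclosed: Q_enc = σ·4πR² = (-2.17×10^-5)·4π·(0.48)² = -6.283e-5 C.
Applying ∮E·dA = Q_enc/ε₀ with Φ = E(4πr²):
E = k|Q_enc|/r² = (8.99×10^9)(6.283×10^-5)/(1)² = 5.65×10^5 N/C.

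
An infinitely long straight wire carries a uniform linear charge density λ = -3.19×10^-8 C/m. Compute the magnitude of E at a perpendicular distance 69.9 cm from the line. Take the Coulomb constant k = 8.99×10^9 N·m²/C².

Choose a coaxial cylinder of radius r = 69.9 cm (arbitrary length L) as the Gaussian surface.
Q_enc = λL, so λ_enc = -3.19×10^-8 C/m.
Applying ∮E·dA = Q_enc/ε₀ with the end caps contributing no flux:
E = 2k|λ_enc|/r = 2(8.99×10^9)(3.19e-8)/(0.699) = 821 N/C.

E ≈ 821 N/C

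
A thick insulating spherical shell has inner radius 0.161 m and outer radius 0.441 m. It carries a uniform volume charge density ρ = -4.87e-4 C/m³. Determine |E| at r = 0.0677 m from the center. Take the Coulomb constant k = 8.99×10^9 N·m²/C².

|E| = 0 N/C

Take a concentric spherical Gaussian surface of radius r = 0.0677 m (r < 0.161 m, inside the empty cavity).
No charge is enclosed, so by Gauss's law E·4πr² = 0 ⇒ E = 0.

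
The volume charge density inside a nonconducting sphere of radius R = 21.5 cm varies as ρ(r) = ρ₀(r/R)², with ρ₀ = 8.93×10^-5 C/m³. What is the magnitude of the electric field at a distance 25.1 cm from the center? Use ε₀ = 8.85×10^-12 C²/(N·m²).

E = 3.18×10^5 N/C

Symmetry ⇒ E = E(r) r̂. Gaussian sphere of radius r = 25.1 cm (r > R, all charge enclosed).
Q_enc = 4π ∫₀^R ρ₀(r'/R)^2 r'² dr' = 4πρ₀R³/5 = 2.231e-6 C.
By Gauss's law, ∮E·dA = E·4πr² = Q_enc/ε₀.
E = |Q_enc|/(4πε₀r²) = (2.231e-6)/(4π·8.85×10^-12·(0.251)²) = 3.18×10^5 N/C.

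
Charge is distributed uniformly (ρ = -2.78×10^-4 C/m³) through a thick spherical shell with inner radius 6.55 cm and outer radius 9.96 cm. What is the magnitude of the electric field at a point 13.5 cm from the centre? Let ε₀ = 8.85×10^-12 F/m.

E ≈ 4.06×10^5 N/C

Symmetry ⇒ E = E(r) r̂. Gaussian sphere of radius r = 13.5 cm (r > 9.96 cm, enclosing the whole shell).
Q_enc = ρ·(4π/3)(b³ − a³) = (-2.78e-4)·(4π/3)·((0.0996)³ − (0.0655)³) = -8.233×10^-7 C.
Applying ∮E·dA = Q_enc/ε₀ with Φ = E(4πr²):
E = |Q_enc|/(4πε₀r²) = (8.233e-7)/(4π·8.85×10^-12·(0.135)²) = 4.06e5 N/C.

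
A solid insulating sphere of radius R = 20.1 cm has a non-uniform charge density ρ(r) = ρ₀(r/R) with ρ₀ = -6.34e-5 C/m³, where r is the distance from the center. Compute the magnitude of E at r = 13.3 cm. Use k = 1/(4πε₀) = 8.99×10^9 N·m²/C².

E ≈ 1.58e5 N/C

Take a concentric spherical Gaussian surface of radius r = 13.3 cm (r < R).
Integrate the density: Q_enc = 4π ∫₀^r ρ₀(r'/R)^1 r'² dr' = 4πρ₀ r^4/(4·R) = -3.101×10^-7 C.
Gauss's law: E·4πr² = Q_enc/ε₀.
E = k|Q_enc|/r² = (8.99×10^9)(3.101×10^-7)/(0.133)² = 1.58×10^5 N/C.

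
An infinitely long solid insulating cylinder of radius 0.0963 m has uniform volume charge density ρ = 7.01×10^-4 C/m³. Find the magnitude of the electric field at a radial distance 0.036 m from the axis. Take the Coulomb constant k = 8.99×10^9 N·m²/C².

E ≈ 1.43e6 N/C

Coaxial Gaussian cylinder, radius r = 0.036 m, length L (r < R).
Charge inside radius r per length L is ρ·πr²·L, so λ_enc = ρπr² = 2.854×10^-6 C/m.
Applying ∮E·dA = Q_enc/ε₀ with the end caps contributing no flux:
E = 2k|λ_enc|/r = 2(8.99×10^9)(2.854e-6)/(0.036) = 1.43×10^6 N/C.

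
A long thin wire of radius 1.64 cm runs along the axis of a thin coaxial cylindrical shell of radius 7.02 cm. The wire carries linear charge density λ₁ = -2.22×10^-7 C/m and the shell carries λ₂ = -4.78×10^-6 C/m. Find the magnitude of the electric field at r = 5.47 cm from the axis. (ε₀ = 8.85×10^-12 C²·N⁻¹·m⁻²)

Coaxial Gaussian cylinder, radius r = 5.47 cm, length L (between the conductors, 1.64 cm < r < 7.02 cm).
The shell at 7.02 cm lies outside the Gaussian surface, so λ_enc = λ₁ = -2.22×10^-7 C/m.
Applying ∮E·dA = Q_enc/ε₀ with the end caps contributing no flux:
E = |λ_enc|/(2πε₀r) = (2.22e-7)/(2π·8.85×10^-12·0.0547) = 7.30e4 N/C.

|E| = 7.30×10^4 V/m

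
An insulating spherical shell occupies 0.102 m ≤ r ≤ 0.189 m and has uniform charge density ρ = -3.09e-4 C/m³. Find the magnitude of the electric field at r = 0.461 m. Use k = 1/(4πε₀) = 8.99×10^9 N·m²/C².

|E| ≈ 3.12×10^5 N/C

Use a concentric Gaussian sphere at r = 0.461 m (r > 0.189 m, enclosing the whole shell).
Q_enc = ρ·(4π/3)(b³ − a³) = (-3.09×10^-4)·(4π/3)·((0.189)³ − (0.102)³) = -7.365×10^-6 C.
Gauss's law: E·4πr² = Q_enc/ε₀.
E = k|Q_enc|/r² = (8.99×10^9)(7.365×10^-6)/(0.461)² = 3.12×10^5 N/C.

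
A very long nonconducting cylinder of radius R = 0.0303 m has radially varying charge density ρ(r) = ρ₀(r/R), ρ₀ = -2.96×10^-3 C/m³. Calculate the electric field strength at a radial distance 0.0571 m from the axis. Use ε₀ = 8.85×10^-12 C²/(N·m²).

Choose a coaxial cylinder of radius r = 0.0571 m (arbitrary length L) as the Gaussian surface (r > R, full charge per length enclosed).
λ_enc = 2π ∫₀^R ρ₀(r'/R)^1 r' dr' = 2πρ₀R²/3 = -5.692×10^-6 C/m.
By Gauss's law (flux through the curved wall only), E·2πrL = λ_enc L/ε₀.
E = |λ_enc|/(2πε₀r) = (5.692×10^-6)/(2π·8.85×10^-12·0.0571) = 1.79×10^6 N/C.

E = 1.79×10^6 V/m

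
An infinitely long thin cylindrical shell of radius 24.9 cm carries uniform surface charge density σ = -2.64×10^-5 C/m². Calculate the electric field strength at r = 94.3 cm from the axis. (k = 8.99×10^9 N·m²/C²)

Take a coaxial cylindrical Gaussian surface of radius r = 94.3 cm and length L (r > 24.9 cm).
The whole shell is enclosed: λ_enc = σ·2πR = (-2.64×10^-5)·2π·(0.249) = -4.13×10^-5 C/m.
By Gauss's law (flux through the curved wall only), E·2πrL = λ_enc L/ε₀.
E = 2k|λ_enc|/r = 2(8.99×10^9)(4.13×10^-5)/(0.943) = 7.88×10^5 N/C.

E ≈ 7.88e5 V/m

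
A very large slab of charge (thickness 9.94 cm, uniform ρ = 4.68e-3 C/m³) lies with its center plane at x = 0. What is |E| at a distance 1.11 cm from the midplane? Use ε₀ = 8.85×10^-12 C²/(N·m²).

By symmetry E is perpendicular to the slab. A Gaussian pillbox from −1.11 cm to +1.11 cm (face area A) lies entirely within the slab.
Q_enc = ρ·(2x)·A and flux = 2EA, so 2EA = 2ρxA/ε₀ ⇒ E = |ρ|x/ε₀.
E = (4.68×10^-3)(0.0111)/(8.85×10^-12) = 5.87e6 N/C.

5.87×10^6 N/C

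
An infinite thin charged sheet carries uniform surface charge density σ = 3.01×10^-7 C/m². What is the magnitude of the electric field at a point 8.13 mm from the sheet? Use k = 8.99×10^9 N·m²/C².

E ≈ 1.70×10^4 N/C

By planar symmetry E is perpendicular to the sheet and uniform; use a Gaussian pillbox with flat faces of area A on each side of the sheet.
Only the two end caps contribute flux: Φ = 2EA. With Q_enc = σA, Gauss's law gives E = |σ|/(2ε₀).
E = 2πk|σ| = 2π(8.99×10^9)(3.01×10^-7) = 1.70×10^4 N/C.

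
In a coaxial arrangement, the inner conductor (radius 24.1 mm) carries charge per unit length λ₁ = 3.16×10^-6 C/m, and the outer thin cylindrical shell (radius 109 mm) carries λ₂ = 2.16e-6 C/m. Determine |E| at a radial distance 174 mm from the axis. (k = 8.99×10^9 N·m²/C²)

E = 5.50×10^5 N/C

By cylindrical symmetry E is radial; use a coaxial Gaussian cylinder of radius 174 mm and length L (r > 109 mm, enclosing both).
λ_enc = λ₁ + λ₂ = (3.16e-6) + (2.16×10^-6) = 5.32×10^-6 C/m.
Applying ∮E·dA = Q_enc/ε₀ with the end caps contributing no flux:
E = 2k|λ_enc|/r = 2(8.99×10^9)(5.32×10^-6)/(0.174) = 5.50×10^5 N/C.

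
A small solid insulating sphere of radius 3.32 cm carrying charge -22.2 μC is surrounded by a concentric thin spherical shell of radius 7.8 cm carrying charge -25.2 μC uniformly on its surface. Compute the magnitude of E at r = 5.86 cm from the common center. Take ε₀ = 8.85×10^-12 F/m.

|E| ≈ 5.81×10^7 V/m

By spherical symmetry E is radial; choose a Gaussian sphere of radius r = 5.86 cm (between the bodies, 3.32 cm < r < 7.8 cm).
The shell at 7.8 cm lies outside the Gaussian surface, so Q_enc = -22.2 μC = -2.22e-5 C.
Applying ∮E·dA = Q_enc/ε₀ with Φ = E(4πr²):
E = |Q_enc|/(4πε₀r²) = (2.22×10^-5)/(4π·8.85×10^-12·(0.0586)²) = 5.81×10^7 N/C.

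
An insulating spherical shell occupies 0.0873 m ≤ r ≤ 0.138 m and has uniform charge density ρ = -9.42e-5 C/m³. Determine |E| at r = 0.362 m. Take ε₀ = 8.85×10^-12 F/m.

|E| ≈ 5.31×10^4 N/C

Symmetry ⇒ E = E(r) r̂. Gaussian sphere of radius r = 0.362 m (r > 0.138 m, enclosing the whole shell).
Q_enc = ρ·(4π/3)(b³ − a³) = (-9.42×10^-5)·(4π/3)·((0.138)³ − (0.0873)³) = -7.745×10^-7 C.
Applying ∮E·dA = Q_enc/ε₀ with Φ = E(4πr²):
E = |Q_enc|/(4πε₀r²) = (7.745e-7)/(4π·8.85×10^-12·(0.362)²) = 5.31×10^4 N/C.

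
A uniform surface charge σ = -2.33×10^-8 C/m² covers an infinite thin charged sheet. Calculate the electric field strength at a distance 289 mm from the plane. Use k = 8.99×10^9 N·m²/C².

By planar symmetry E is perpendicular to the sheet and uniform; use a Gaussian pillbox with flat faces of area A on each side of the sheet.
Only the two end caps contribute flux: Φ = 2EA. With Q_enc = σA, Gauss's law gives E = |σ|/(2ε₀).
E = 2πk|σ| = 2π(8.99×10^9)(2.33×10^-8) = 1.32×10^3 N/C.

E = 1.32×10^3 N/C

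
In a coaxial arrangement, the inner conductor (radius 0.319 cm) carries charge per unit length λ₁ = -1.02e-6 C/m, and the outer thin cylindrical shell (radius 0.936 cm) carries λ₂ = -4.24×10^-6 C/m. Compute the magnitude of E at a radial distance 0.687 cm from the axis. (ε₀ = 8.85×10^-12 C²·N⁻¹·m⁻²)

E ≈ 2.67×10^6 N/C

Choose a coaxial cylinder of radius r = 0.687 cm (arbitrary length L) as the Gaussian surface (between the conductors, 0.319 cm < r < 0.936 cm).
Only the inner wire is enclosed; the outer shell contributes nothing inside itself. λ_enc = λ₁ = -1.02×10^-6 C/m.
Since E is radial and uniform over the curved surface, Φ = E·2πrL = Q_enc/ε₀ = λ_enc L/ε₀.
E = |λ_enc|/(2πε₀r) = (1.02×10^-6)/(2π·8.85×10^-12·0.00687) = 2.67e6 N/C.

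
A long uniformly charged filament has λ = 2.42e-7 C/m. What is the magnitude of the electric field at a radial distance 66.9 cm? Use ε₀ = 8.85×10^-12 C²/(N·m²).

|E| = 6.51×10^3 V/m

Take a coaxial cylindrical Gaussian surface of radius r = 66.9 cm and length L.
Q_enc = λL, so λ_enc = 2.42×10^-7 C/m.
Applying ∮E·dA = Q_enc/ε₀ with the end caps contributing no flux:
E = |λ_enc|/(2πε₀r) = (2.42×10^-7)/(2π·8.85×10^-12·0.669) = 6.51×10^3 N/C.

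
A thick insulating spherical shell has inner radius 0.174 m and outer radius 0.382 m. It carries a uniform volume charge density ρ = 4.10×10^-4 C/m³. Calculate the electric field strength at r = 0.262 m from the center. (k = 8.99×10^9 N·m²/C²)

|E| = 2.86×10^6 N/C

Symmetry ⇒ E = E(r) r̂. Gaussian sphere of radius r = 0.262 m (within the shell material, 0.174 m < r < 0.382 m).
Enclosed charge is the volume from a to r: Q_enc = (4π/3)ρ(r³ − a³) = 2.184×10^-5 C.
Gauss's law: E·4πr² = Q_enc/ε₀.
E = k|Q_enc|/r² = (8.99×10^9)(2.184×10^-5)/(0.262)² = 2.86×10^6 N/C.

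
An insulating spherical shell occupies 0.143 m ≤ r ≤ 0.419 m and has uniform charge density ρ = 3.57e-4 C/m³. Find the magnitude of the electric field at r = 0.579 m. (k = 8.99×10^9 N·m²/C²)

2.83×10^6 V/m

By spherical symmetry E is radial; choose a Gaussian sphere of radius r = 0.579 m (r > 0.419 m, enclosing the whole shell).
Q_enc = ρ·(4π/3)(b³ − a³) = (3.57×10^-4)·(4π/3)·((0.419)³ − (0.143)³) = 1.056e-4 C.
By Gauss's law, ∮E·dA = E·4πr² = Q_enc/ε₀.
E = k|Q_enc|/r² = (8.99×10^9)(1.056e-4)/(0.579)² = 2.83×10^6 N/C.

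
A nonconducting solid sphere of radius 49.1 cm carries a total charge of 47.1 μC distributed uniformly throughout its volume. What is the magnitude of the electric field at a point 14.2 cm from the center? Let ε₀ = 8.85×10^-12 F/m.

Use a concentric Gaussian sphere at r = 14.2 cm (r < R).
Only the charge within r is enclosed: Q_enc = Q·(r/R)³ = (47.1 μC)·(14.2 cm/49.1 cm)³ = 1.139×10^-6 C.
Gauss's law: E·4πr² = Q_enc/ε₀.
E = |Q_enc|/(4πε₀r²) = (1.139×10^-6)/(4π·8.85×10^-12·(0.142)²) = 5.08e5 N/C.

|E| ≈ 5.08×10^5 N/C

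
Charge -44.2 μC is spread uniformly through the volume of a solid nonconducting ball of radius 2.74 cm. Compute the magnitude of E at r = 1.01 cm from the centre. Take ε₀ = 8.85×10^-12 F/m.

Symmetry ⇒ E = E(r) r̂. Gaussian sphere of radius r = 1.01 cm (r < R).
Only the charge within r is enclosed: Q_enc = Q·(r/R)³ = (-44.2 μC)·(1.01 cm/2.74 cm)³ = -2.214×10^-6 C.
Gauss's law: E·4πr² = Q_enc/ε₀.
E = |Q_enc|/(4πε₀r²) = (2.214×10^-6)/(4π·8.85×10^-12·(0.0101)²) = 1.95×10^8 N/C.

|E| = 1.95×10^8 V/m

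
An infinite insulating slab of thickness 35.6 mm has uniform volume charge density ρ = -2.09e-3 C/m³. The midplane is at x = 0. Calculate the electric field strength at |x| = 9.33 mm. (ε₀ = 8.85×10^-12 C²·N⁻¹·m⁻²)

E = 2.20×10^6 N/C

By symmetry E is perpendicular to the slab. A Gaussian pillbox from −9.33 mm to +9.33 mm (face area A) lies entirely within the slab.
Q_enc = ρ·(2x)·A and flux = 2EA, so 2EA = 2ρxA/ε₀ ⇒ E = |ρ|x/ε₀.
E = (2.09e-3)(0.00933)/(8.85×10^-12) = 2.20×10^6 N/C.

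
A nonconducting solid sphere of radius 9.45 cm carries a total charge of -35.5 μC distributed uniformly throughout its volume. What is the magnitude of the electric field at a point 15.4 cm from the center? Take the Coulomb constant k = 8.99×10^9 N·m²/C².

E ≈ 1.35×10^7 V/m

Use a concentric Gaussian sphere at r = 15.4 cm (r > R, so the entire charge is enclosed).
Q_enc = -35.5 μC = -3.55×10^-5 C.
Applying ∮E·dA = Q_enc/ε₀ with Φ = E(4πr²):
E = k|Q_enc|/r² = (8.99×10^9)(3.55×10^-5)/(0.154)² = 1.35×10^7 N/C.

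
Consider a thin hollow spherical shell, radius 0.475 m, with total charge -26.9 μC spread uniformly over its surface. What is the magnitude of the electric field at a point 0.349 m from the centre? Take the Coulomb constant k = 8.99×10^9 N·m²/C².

Symmetry ⇒ E = E(r) r̂. Gaussian sphere of radius r = 0.349 m (inside the shell, r < 0.475 m).
No charge lies within this surface, so Q_enc = 0 and Gauss's law gives E·4πr² = 0 ⇒ E = 0.

E = 0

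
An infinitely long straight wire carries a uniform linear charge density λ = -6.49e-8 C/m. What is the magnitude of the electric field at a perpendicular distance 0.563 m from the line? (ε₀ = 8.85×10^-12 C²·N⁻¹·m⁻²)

|E| = 2.07×10^3 N/C

Coaxial Gaussian cylinder, radius r = 0.563 m, length L.
Q_enc = λL, so λ_enc = -6.49×10^-8 C/m.
Since E is radial and uniform over the curved surface, Φ = E·2πrL = Q_enc/ε₀ = λ_enc L/ε₀.
E = |λ_enc|/(2πε₀r) = (6.49×10^-8)/(2π·8.85×10^-12·0.563) = 2.07×10^3 N/C.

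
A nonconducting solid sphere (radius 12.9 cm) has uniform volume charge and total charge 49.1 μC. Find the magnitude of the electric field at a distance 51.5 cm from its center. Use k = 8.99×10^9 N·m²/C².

Use a concentric Gaussian sphere at r = 51.5 cm (r > R, so the entire charge is enclosed).
Q_enc = 49.1 μC = 4.91×10^-5 C.
Since E is radial and uniform over the Gaussian sphere, Φ = E·4πr² = Q_enc/ε₀.
E = k|Q_enc|/r² = (8.99×10^9)(4.91×10^-5)/(0.515)² = 1.66×10^6 N/C.

|E| = 1.66×10^6 N/C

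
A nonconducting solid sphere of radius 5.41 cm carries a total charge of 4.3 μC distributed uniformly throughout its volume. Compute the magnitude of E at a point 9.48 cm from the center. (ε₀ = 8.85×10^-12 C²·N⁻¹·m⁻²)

|E| = 4.30e6 V/m

Symmetry ⇒ E = E(r) r̂. Gaussian sphere of radius r = 9.48 cm (r > R, so the entire charge is enclosed).
Q_enc = 4.3 μC = 4.30e-6 C.
Since E is radial and uniform over the Gaussian sphere, Φ = E·4πr² = Q_enc/ε₀.
E = |Q_enc|/(4πε₀r²) = (4.30e-6)/(4π·8.85×10^-12·(0.0948)²) = 4.30×10^6 N/C.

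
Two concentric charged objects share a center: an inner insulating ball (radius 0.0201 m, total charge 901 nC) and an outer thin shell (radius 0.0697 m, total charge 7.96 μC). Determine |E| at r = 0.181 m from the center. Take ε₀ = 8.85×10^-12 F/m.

|E| = 2.43×10^6 V/m

By spherical symmetry E is radial; choose a Gaussian sphere of radius r = 0.181 m (r > 0.0697 m, enclosing both).
Q_enc = (901 nC) + (7.96 μC) = 8.861×10^-6 C.
By Gauss's law, ∮E·dA = E·4πr² = Q_enc/ε₀.
E = |Q_enc|/(4πε₀r²) = (8.861×10^-6)/(4π·8.85×10^-12·(0.181)²) = 2.43×10^6 N/C.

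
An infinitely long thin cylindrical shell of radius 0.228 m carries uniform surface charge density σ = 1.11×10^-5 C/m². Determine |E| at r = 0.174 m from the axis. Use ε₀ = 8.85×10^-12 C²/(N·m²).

Choose a coaxial cylinder of radius r = 0.174 m (arbitrary length L) as the Gaussian surface (r < 0.228 m, inside the shell).
No charge is enclosed, so Gauss's law gives E·2πrL = 0 ⇒ E = 0.

|E| = 0 V/m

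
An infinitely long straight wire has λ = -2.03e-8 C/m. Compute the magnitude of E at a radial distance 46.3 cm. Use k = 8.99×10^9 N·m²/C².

Take a coaxial cylindrical Gaussian surface of radius r = 46.3 cm and length L.
Q_enc = λL, so λ_enc = -2.03×10^-8 C/m.
By Gauss's law (flux through the curved wall only), E·2πrL = λ_enc L/ε₀.
E = 2k|λ_enc|/r = 2(8.99×10^9)(2.03×10^-8)/(0.463) = 788 N/C.

788 V/m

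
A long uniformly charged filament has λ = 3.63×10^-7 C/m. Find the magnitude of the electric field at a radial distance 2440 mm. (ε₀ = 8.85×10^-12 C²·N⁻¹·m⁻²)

E ≈ 2.68×10^3 N/C

Take a coaxial cylindrical Gaussian surface of radius r = 2440 mm and length L.
Q_enc = λL, so λ_enc = 3.63e-7 C/m.
Applying ∮E·dA = Q_enc/ε₀ with the end caps contributing no flux:
E = |λ_enc|/(2πε₀r) = (3.63e-7)/(2π·8.85×10^-12·2.44) = 2.68e3 N/C.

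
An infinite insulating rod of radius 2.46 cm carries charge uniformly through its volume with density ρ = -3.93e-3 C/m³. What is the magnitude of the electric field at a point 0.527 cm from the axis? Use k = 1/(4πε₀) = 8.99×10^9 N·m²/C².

By cylindrical symmetry E is radial; use a coaxial Gaussian cylinder of radius 0.527 cm and length L (r < R).
Charge inside radius r per length L is ρ·πr²·L, so λ_enc = ρπr² = -3.429e-7 C/m.
Since E is radial and uniform over the curved surface, Φ = E·2πrL = Q_enc/ε₀ = λ_enc L/ε₀.
E = 2k|λ_enc|/r = 2(8.99×10^9)(3.429×10^-7)/(0.00527) = 1.17×10^6 N/C.

1.17e6 V/m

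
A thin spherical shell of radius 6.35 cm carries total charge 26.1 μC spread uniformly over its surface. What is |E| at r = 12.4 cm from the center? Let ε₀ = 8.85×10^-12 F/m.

By spherical symmetry E is radial; choose a Gaussian sphere of radius r = 12.4 cm (r > 6.35 cm).
The entire shell is enclosed: Q_enc = 2.61e-5 C.
Applying ∮E·dA = Q_enc/ε₀ with Φ = E(4πr²):
E = |Q_enc|/(4πε₀r²) = (2.61×10^-5)/(4π·8.85×10^-12·(0.124)²) = 1.53×10^7 N/C.

|E| = 1.53×10^7 N/C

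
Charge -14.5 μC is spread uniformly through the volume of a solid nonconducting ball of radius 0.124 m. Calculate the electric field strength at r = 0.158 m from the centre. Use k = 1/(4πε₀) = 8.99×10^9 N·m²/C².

By spherical symmetry E is radial; choose a Gaussian sphere of radius r = 0.158 m (r > R, so the entire charge is enclosed).
Q_enc = -14.5 μC = -1.45e-5 C.
Since E is radial and uniform over the Gaussian sphere, Φ = E·4πr² = Q_enc/ε₀.
E = k|Q_enc|/r² = (8.99×10^9)(1.45×10^-5)/(0.158)² = 5.22e6 N/C.

E ≈ 5.22×10^6 N/C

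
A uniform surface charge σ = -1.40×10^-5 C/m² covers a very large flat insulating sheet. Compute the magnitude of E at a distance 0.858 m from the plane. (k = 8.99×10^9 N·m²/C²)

Choose a cylindrical pillbox piercing the sheet, end faces (area A) parallel to it.
Flux Φ = 2EA and Q_enc = σA, so 2EA = σA/ε₀ ⇒ E = |σ|/(2ε₀), independent of distance.
E = 2πk|σ| = 2π(8.99×10^9)(1.40×10^-5) = 7.91×10^5 N/C.

7.91e5 N/C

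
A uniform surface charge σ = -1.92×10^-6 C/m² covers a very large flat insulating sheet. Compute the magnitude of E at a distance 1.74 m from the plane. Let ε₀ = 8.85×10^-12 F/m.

The symmetry is planar: E is normal to the sheet and the same magnitude on both sides. Take a pillbox straddling the sheet with end-cap area A.
Flux Φ = 2EA and Q_enc = σA, so 2EA = σA/ε₀ ⇒ E = |σ|/(2ε₀), independent of distance.
E = |σ|/(2ε₀) = (1.92×10^-6)/(2·8.85×10^-12) = 1.08×10^5 N/C.

|E| = 1.08×10^5 V/m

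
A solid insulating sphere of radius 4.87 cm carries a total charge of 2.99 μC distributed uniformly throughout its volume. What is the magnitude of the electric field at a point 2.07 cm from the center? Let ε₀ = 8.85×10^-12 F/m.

|E| ≈ 4.82×10^6 N/C

By spherical symmetry E is radial; choose a Gaussian sphere of radius r = 2.07 cm (r < R).
For a uniform sphere the enclosed fraction is (r/R)³, so Q_enc = (2.99 μC)(0.0207/0.0487)³ = 2.296×10^-7 C.
Since E is radial and uniform over the Gaussian sphere, Φ = E·4πr² = Q_enc/ε₀.
E = |Q_enc|/(4πε₀r²) = (2.296e-7)/(4π·8.85×10^-12·(0.0207)²) = 4.82×10^6 N/C.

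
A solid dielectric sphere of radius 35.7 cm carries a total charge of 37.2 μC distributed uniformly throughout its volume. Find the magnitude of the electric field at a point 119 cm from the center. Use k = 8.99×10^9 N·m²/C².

E = 2.36e5 N/C

By spherical symmetry E is radial; choose a Gaussian sphere of radius r = 119 cm (r > R, so the entire charge is enclosed).
Q_enc = 37.2 μC = 3.72×10^-5 C.
By Gauss's law, ∮E·dA = E·4πr² = Q_enc/ε₀.
E = k|Q_enc|/r² = (8.99×10^9)(3.72×10^-5)/(1.19)² = 2.36e5 N/C.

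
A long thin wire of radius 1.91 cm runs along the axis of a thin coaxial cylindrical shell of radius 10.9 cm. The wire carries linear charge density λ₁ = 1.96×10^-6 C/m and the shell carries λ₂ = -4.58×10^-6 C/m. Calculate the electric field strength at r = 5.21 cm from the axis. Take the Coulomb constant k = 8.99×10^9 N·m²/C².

By cylindrical symmetry E is radial; use a coaxial Gaussian cylinder of radius 5.21 cm and length L (between the conductors, 1.91 cm < r < 10.9 cm).
Only the inner wire is enclosed; the outer shell contributes nothing inside itself. λ_enc = λ₁ = 1.96×10^-6 C/m.
Since E is radial and uniform over the curved surface, Φ = E·2πrL = Q_enc/ε₀ = λ_enc L/ε₀.
E = 2k|λ_enc|/r = 2(8.99×10^9)(1.96×10^-6)/(0.0521) = 6.76×10^5 N/C.

6.76×10^5 N/C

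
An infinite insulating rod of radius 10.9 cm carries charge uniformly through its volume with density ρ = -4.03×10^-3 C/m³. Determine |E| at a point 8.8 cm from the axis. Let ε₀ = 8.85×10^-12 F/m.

Coaxial Gaussian cylinder, radius r = 8.8 cm, length L (r < R).
Enclosed charge per unit length: λ_enc = ρ·πr² = (-4.03×10^-3)π(0.088)² = -9.804e-5 C/m.
Gauss's law: E·2πrL = λ_enc L/ε₀.
E = |λ_enc|/(2πε₀r) = (9.804×10^-5)/(2π·8.85×10^-12·0.088) = 2.00×10^7 N/C.

E ≈ 2.00×10^7 N/C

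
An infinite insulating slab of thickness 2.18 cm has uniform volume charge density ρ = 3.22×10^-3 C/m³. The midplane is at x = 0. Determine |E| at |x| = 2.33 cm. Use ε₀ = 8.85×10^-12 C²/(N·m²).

|E| ≈ 3.97×10^6 N/C

The point |x| = 2.33 cm lies outside the slab (half-thickness 0.0109 m). A symmetric pillbox spanning the full slab encloses Q_enc = ρ·d·A.
Flux = 2EA ⇒ E = |ρ|d/(2ε₀), independent of distance outside.
E = (3.22×10^-3)(0.0218)/(2·8.85×10^-12) = 3.97×10^6 N/C.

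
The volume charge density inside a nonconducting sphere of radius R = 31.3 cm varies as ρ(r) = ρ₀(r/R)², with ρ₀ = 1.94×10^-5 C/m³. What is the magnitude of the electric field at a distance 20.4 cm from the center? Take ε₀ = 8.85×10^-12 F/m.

E ≈ 3.80e4 N/C

Use a concentric Gaussian sphere at r = 20.4 cm (r < R).
Integrate the density: Q_enc = 4π ∫₀^r ρ₀(r'/R)^2 r'² dr' = 4πρ₀ r^5/(5·R²) = 1.758×10^-7 C.
Since E is radial and uniform over the Gaussian sphere, Φ = E·4πr² = Q_enc/ε₀.
E = |Q_enc|/(4πε₀r²) = (1.758×10^-7)/(4π·8.85×10^-12·(0.204)²) = 3.80×10^4 N/C.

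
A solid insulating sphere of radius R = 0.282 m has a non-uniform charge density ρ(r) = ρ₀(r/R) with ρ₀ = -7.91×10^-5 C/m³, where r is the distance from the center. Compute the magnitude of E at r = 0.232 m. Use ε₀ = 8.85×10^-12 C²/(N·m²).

By spherical symmetry E is radial; choose a Gaussian sphere of radius r = 0.232 m (r < R).
Integrate the density: Q_enc = 4π ∫₀^r ρ₀(r'/R)^1 r'² dr' = 4πρ₀ r^4/(4·R) = -2.553e-6 C.
Gauss's law: E·4πr² = Q_enc/ε₀.
E = |Q_enc|/(4πε₀r²) = (2.553×10^-6)/(4π·8.85×10^-12·(0.232)²) = 4.26×10^5 N/C.

E ≈ 4.26×10^5 N/C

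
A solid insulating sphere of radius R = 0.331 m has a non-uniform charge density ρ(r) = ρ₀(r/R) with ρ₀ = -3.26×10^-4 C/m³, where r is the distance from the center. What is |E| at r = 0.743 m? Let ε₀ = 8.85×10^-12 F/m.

|E| ≈ 6.05×10^5 V/m

Take a concentric spherical Gaussian surface of radius r = 0.743 m (r > R, all charge enclosed).
Q_enc = 4π ∫₀^R ρ₀(r'/R)^1 r'² dr' = 4πρ₀R³/4 = -3.714×10^-5 C.
Applying ∮E·dA = Q_enc/ε₀ with Φ = E(4πr²):
E = |Q_enc|/(4πε₀r²) = (3.714×10^-5)/(4π·8.85×10^-12·(0.743)²) = 6.05e5 N/C.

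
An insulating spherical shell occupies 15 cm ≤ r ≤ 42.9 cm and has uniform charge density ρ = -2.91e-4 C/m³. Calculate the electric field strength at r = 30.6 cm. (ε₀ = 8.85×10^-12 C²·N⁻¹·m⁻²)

|E| ≈ 2.96×10^6 V/m

Symmetry ⇒ E = E(r) r̂. Gaussian sphere of radius r = 30.6 cm (within the shell material, 15 cm < r < 42.9 cm).
Enclosed charge is the volume from a to r: Q_enc = (4π/3)ρ(r³ − a³) = -3.081×10^-5 C.
Since E is radial and uniform over the Gaussian sphere, Φ = E·4πr² = Q_enc/ε₀.
E = |Q_enc|/(4πε₀r²) = (3.081e-5)/(4π·8.85×10^-12·(0.306)²) = 2.96e6 N/C.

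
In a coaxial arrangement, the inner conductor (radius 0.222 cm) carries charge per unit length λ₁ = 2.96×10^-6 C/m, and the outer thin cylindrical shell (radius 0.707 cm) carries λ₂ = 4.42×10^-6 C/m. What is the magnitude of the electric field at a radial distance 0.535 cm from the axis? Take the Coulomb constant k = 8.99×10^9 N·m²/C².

Choose a coaxial cylinder of radius r = 0.535 cm (arbitrary length L) as the Gaussian surface (between the conductors, 0.222 cm < r < 0.707 cm).
The shell at 0.707 cm lies outside the Gaussian surface, so λ_enc = λ₁ = 2.96e-6 C/m.
Since E is radial and uniform over the curved surface, Φ = E·2πrL = Q_enc/ε₀ = λ_enc L/ε₀.
E = 2k|λ_enc|/r = 2(8.99×10^9)(2.96×10^-6)/(0.00535) = 9.95×10^6 N/C.

|E| ≈ 9.95×10^6 V/m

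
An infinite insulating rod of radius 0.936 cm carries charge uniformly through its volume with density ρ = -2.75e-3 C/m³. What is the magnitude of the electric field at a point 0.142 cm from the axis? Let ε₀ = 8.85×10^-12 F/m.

Take a coaxial cylindrical Gaussian surface of radius r = 0.142 cm and length L (r < R).
Charge inside radius r per length L is ρ·πr²·L, so λ_enc = ρπr² = -1.742×10^-8 C/m.
Gauss's law: E·2πrL = λ_enc L/ε₀.
E = |λ_enc|/(2πε₀r) = (1.742×10^-8)/(2π·8.85×10^-12·0.00142) = 2.21×10^5 N/C.

|E| = 2.21×10^5 N/C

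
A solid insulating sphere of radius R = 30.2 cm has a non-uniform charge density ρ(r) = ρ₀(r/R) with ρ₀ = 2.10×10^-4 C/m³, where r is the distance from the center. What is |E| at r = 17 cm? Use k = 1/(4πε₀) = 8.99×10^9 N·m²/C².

5.68×10^5 N/C

Symmetry ⇒ E = E(r) r̂. Gaussian sphere of radius r = 17 cm (r < R).
Integrate the density: Q_enc = 4π ∫₀^r ρ₀(r'/R)^1 r'² dr' = 4πρ₀ r^4/(4·R) = 1.825×10^-6 C.
Gauss's law: E·4πr² = Q_enc/ε₀.
E = k|Q_enc|/r² = (8.99×10^9)(1.825e-6)/(0.17)² = 5.68×10^5 N/C.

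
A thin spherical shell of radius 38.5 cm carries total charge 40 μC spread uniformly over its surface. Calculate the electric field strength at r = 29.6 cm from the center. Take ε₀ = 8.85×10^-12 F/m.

|E| = 0 N/C

Take a concentric spherical Gaussian surface of radius r = 29.6 cm (inside the shell, r < 38.5 cm).
No charge lies within this surface, so Q_enc = 0 and Gauss's law gives E·4πr² = 0 ⇒ E = 0.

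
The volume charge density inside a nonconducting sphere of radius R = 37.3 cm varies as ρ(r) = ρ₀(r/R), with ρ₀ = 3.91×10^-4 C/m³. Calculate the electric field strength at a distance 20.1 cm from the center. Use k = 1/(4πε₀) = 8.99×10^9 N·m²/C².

Symmetry ⇒ E = E(r) r̂. Gaussian sphere of radius r = 20.1 cm (r < R).
Q_enc = ∫₀^r ρ(r')·4πr'² dr' = (4πρ₀/R) ∫₀^r r'^3 dr' = 4πρ₀ r^4/(4·R) = 5.375×10^-6 C.
By Gauss's law, ∮E·dA = E·4πr² = Q_enc/ε₀.
E = k|Q_enc|/r² = (8.99×10^9)(5.375×10^-6)/(0.201)² = 1.20×10^6 N/C.

1.20e6 V/m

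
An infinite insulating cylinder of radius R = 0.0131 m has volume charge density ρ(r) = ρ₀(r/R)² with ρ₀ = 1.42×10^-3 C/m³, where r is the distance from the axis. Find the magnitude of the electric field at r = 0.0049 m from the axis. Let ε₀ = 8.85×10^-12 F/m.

|E| = 2.75×10^4 V/m

By cylindrical symmetry E is radial; use a coaxial Gaussian cylinder of radius 0.0049 m and length L (r < R).
λ_enc = ∫₀^r ρ(r')·2πr' dr' = (2πρ₀/R²)·r^4/4 = 7.493×10^-9 C/m.
Applying ∮E·dA = Q_enc/ε₀ with the end caps contributing no flux:
E = |λ_enc|/(2πε₀r) = (7.493×10^-9)/(2π·8.85×10^-12·0.0049) = 2.75×10^4 N/C.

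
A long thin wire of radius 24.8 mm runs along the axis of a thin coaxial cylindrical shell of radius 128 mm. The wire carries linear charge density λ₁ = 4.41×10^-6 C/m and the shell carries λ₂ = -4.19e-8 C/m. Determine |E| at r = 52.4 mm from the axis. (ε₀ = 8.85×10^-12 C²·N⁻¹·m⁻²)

Take a coaxial cylindrical Gaussian surface of radius r = 52.4 mm and length L (between the conductors, 24.8 mm < r < 128 mm).
The shell at 128 mm lies outside the Gaussian surface, so λ_enc = λ₁ = 4.41×10^-6 C/m.
Gauss's law: E·2πrL = λ_enc L/ε₀.
E = |λ_enc|/(2πε₀r) = (4.41×10^-6)/(2π·8.85×10^-12·0.0524) = 1.51×10^6 N/C.

|E| ≈ 1.51×10^6 N/C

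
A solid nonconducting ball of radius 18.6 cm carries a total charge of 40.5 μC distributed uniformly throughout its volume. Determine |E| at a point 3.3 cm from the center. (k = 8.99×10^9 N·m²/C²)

E = 1.87×10^6 N/C

Symmetry ⇒ E = E(r) r̂. Gaussian sphere of radius r = 3.3 cm (r < R).
For a uniform sphere the enclosed fraction is (r/R)³, so Q_enc = (40.5 μC)(0.033/0.186)³ = 2.262×10^-7 C.
Since E is radial and uniform over the Gaussian sphere, Φ = E·4πr² = Q_enc/ε₀.
E = k|Q_enc|/r² = (8.99×10^9)(2.262×10^-7)/(0.033)² = 1.87×10^6 N/C.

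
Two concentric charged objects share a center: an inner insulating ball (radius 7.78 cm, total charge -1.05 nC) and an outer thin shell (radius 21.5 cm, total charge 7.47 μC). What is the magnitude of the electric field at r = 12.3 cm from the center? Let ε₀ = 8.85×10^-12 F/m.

Use a concentric Gaussian sphere at r = 12.3 cm (between the bodies, 7.78 cm < r < 21.5 cm).
The shell at 21.5 cm lies outside the Gaussian surface, so Q_enc = -1.05 nC = -1.05e-9 C.
By Gauss's law, ∮E·dA = E·4πr² = Q_enc/ε₀.
E = |Q_enc|/(4πε₀r²) = (1.05e-9)/(4π·8.85×10^-12·(0.123)²) = 624 N/C.

624 N/C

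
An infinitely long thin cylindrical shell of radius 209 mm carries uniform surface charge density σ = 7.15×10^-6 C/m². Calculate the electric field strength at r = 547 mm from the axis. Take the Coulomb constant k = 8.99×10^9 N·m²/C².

Coaxial Gaussian cylinder, radius r = 547 mm, length L (r > 209 mm).
The whole shell is enclosed: λ_enc = σ·2πR = (7.15×10^-6)·2π·(0.209) = 9.389×10^-6 C/m.
Since E is radial and uniform over the curved surface, Φ = E·2πrL = Q_enc/ε₀ = λ_enc L/ε₀.
E = 2k|λ_enc|/r = 2(8.99×10^9)(9.389e-6)/(0.547) = 3.09×10^5 N/C.

E = 3.09×10^5 N/C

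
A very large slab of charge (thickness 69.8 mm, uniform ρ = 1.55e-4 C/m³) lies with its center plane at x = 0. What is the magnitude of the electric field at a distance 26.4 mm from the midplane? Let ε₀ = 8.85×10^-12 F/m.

|E| = 4.62×10^5 V/m

By symmetry E is perpendicular to the slab. A Gaussian pillbox from −26.4 mm to +26.4 mm (face area A) lies entirely within the slab.
Q_enc = ρ·(2x)·A and flux = 2EA, so 2EA = 2ρxA/ε₀ ⇒ E = |ρ|x/ε₀.
E = (1.55×10^-4)(0.0264)/(8.85×10^-12) = 4.62e5 N/C.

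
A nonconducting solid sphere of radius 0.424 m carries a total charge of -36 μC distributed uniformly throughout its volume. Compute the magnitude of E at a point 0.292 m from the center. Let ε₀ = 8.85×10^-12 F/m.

Use a concentric Gaussian sphere at r = 0.292 m (r < R).
Only the charge within r is enclosed: Q_enc = Q·(r/R)³ = (-36 μC)·(0.292 m/0.424 m)³ = -1.176e-5 C.
Since E is radial and uniform over the Gaussian sphere, Φ = E·4πr² = Q_enc/ε₀.
E = |Q_enc|/(4πε₀r²) = (1.176×10^-5)/(4π·8.85×10^-12·(0.292)²) = 1.24e6 N/C.

|E| = 1.24×10^6 N/C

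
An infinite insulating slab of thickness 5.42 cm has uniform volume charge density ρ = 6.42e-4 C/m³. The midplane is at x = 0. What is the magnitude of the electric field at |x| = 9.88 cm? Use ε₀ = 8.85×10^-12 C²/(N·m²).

The point |x| = 9.88 cm lies outside the slab (half-thickness 0.0271 m). A symmetric pillbox spanning the full slab encloses Q_enc = ρ·d·A.
Flux = 2EA ⇒ E = |ρ|d/(2ε₀), independent of distance outside.
E = (6.42e-4)(0.0542)/(2·8.85×10^-12) = 1.97×10^6 N/C.

E = 1.97×10^6 V/m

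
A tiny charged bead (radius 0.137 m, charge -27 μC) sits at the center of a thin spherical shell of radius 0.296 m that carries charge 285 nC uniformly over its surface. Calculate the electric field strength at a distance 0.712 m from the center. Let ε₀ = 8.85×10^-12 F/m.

By spherical symmetry E is radial; choose a Gaussian sphere of radius r = 0.712 m (r > 0.296 m, enclosing both).
Q_enc = (-27 μC) + (285 nC) = -2.671e-5 C.
Applying ∮E·dA = Q_enc/ε₀ with Φ = E(4πr²):
E = |Q_enc|/(4πε₀r²) = (2.671×10^-5)/(4π·8.85×10^-12·(0.712)²) = 4.74e5 N/C.

E ≈ 4.74×10^5 N/C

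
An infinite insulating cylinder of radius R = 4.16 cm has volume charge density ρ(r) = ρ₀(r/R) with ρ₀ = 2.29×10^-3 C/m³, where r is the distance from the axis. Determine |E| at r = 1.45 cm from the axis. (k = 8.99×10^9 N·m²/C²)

|E| = 4.36e5 N/C

Coaxial Gaussian cylinder, radius r = 1.45 cm, length L (r < R).
λ_enc = ∫₀^r ρ(r')·2πr' dr' = (2πρ₀/R)·r^3/3 = 3.515×10^-7 C/m.
Gauss's law: E·2πrL = λ_enc L/ε₀.
E = 2k|λ_enc|/r = 2(8.99×10^9)(3.515e-7)/(0.0145) = 4.36×10^5 N/C.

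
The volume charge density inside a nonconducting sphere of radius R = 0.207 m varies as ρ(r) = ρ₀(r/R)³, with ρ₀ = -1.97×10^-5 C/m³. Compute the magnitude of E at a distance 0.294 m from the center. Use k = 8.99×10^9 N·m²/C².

|E| = 3.81×10^4 V/m

Symmetry ⇒ E = E(r) r̂. Gaussian sphere of radius r = 0.294 m (r > R, all charge enclosed).
Q_enc = 4π ∫₀^R ρ₀(r'/R)^3 r'² dr' = 4πρ₀R³/6 = -3.66×10^-7 C.
Since E is radial and uniform over the Gaussian sphere, Φ = E·4πr² = Q_enc/ε₀.
E = k|Q_enc|/r² = (8.99×10^9)(3.66×10^-7)/(0.294)² = 3.81×10^4 N/C.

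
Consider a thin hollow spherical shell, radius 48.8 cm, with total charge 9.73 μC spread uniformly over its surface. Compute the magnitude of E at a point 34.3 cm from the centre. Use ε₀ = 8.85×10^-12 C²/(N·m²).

|E| = 0 V/m

By spherical symmetry E is radial; choose a Gaussian sphere of radius r = 34.3 cm (inside the shell, r < 48.8 cm).
All the charge is outside the Gaussian surface: Q_enc = 0, hence E = 0 everywhere inside the shell.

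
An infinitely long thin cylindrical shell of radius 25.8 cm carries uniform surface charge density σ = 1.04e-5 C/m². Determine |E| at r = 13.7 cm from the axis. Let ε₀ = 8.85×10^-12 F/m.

Choose a coaxial cylinder of radius r = 13.7 cm (arbitrary length L) as the Gaussian surface (r < 25.8 cm, inside the shell).
No charge is enclosed, so Gauss's law gives E·2πrL = 0 ⇒ E = 0.

E = 0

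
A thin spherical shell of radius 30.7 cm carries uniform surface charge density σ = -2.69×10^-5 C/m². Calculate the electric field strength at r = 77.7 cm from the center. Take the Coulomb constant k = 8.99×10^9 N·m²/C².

Use a concentric Gaussian sphere at r = 77.7 cm (r > 30.7 cm).
The entire shell is enclosed: Q_enc = σ·4πR² = (-2.69×10^-5)·4π·(0.307)² = -3.186×10^-5 C.
Applying ∮E·dA = Q_enc/ε₀ with Φ = E(4πr²):
E = k|Q_enc|/r² = (8.99×10^9)(3.186e-5)/(0.777)² = 4.74×10^5 N/C.

|E| = 4.74×10^5 V/m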